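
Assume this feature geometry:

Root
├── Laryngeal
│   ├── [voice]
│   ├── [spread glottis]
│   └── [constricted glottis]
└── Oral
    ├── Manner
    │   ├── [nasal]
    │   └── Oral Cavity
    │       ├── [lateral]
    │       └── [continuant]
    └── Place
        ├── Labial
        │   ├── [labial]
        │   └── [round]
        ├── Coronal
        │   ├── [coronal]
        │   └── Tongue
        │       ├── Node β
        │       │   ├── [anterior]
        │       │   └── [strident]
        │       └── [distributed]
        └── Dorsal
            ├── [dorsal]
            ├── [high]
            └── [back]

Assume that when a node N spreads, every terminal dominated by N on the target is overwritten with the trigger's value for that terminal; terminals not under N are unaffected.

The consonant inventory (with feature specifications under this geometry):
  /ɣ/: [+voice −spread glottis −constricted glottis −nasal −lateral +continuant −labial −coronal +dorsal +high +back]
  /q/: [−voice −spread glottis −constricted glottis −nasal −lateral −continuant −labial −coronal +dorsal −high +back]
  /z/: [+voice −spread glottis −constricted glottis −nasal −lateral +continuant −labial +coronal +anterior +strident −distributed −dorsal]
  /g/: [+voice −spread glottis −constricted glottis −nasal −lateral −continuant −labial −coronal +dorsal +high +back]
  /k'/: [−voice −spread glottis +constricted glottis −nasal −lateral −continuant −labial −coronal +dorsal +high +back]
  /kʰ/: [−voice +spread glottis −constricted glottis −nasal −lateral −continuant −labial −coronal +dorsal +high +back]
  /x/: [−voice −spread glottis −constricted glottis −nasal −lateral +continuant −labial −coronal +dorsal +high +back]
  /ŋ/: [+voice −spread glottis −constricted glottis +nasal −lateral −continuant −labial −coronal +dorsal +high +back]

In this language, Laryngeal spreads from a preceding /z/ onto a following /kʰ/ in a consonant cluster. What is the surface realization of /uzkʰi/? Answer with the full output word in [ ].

Terminals under Laryngeal in this geometry: [voice], [spread glottis], [constricted glottis].
The target acquires /z/'s values for everything under Laryngeal — [+voice], [−spread glottis], [−constricted glottis] — while keeping its own [nasal], [lateral], [continuant], ….
The resulting bundle matches /g/ in the inventory; substituting it for /kʰ/ gives [uzgi].

[uzgi]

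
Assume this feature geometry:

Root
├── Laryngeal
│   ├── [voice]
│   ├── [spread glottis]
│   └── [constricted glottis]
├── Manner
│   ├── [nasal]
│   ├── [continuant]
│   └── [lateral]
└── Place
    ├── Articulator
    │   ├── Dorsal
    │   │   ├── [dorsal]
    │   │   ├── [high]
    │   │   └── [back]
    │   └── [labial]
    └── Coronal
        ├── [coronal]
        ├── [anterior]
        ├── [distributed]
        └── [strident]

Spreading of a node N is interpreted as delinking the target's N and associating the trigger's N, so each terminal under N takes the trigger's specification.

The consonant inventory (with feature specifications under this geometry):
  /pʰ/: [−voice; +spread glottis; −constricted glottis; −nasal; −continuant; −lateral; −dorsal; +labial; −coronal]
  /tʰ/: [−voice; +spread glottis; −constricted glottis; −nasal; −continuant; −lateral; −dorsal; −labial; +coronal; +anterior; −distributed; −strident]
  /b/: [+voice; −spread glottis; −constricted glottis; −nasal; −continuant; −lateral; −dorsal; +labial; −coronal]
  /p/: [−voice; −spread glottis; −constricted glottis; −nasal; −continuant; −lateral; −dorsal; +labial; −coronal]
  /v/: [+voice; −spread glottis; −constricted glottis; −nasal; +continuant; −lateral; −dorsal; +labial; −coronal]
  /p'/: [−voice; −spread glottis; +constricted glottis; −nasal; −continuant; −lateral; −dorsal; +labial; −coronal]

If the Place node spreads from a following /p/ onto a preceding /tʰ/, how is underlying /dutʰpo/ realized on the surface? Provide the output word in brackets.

[dupʰpo]

The Place node dominates the terminals [dorsal], [high], [back], [labial], [coronal], [anterior], [distributed], [strident].
Spreading Place from /p/ onto /tʰ/ replaces those values with /p/'s: [−dorsal], [+labial], [−coronal]. Features outside Place ([voice], [spread glottis], [constricted glottis], …) stay as in /tʰ/.
The resulting bundle matches /pʰ/ in the inventory; substituting it for /tʰ/ gives [dupʰpo].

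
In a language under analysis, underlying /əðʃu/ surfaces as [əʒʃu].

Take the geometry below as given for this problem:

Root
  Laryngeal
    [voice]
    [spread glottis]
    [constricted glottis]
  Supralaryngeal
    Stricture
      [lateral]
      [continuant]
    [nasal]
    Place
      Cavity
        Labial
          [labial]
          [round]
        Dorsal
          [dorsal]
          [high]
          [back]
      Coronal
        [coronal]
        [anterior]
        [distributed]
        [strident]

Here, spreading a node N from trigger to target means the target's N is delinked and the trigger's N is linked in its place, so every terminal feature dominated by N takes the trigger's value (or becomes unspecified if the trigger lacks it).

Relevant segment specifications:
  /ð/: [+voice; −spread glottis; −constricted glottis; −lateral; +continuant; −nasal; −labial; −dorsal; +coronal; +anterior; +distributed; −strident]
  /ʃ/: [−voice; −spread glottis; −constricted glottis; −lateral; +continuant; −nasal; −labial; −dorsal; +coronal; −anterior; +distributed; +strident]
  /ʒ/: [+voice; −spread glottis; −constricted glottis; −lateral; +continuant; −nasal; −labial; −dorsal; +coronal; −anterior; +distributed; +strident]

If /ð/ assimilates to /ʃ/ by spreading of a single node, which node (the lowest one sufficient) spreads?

Coronal

Comparing /ð/ with its surface form [ʒ], the features that change are [anterior], [strident].
In this geometry the lowest node dominating all of them is Coronal: every daughter of Coronal dominates only a proper subset, so no lower node suffices.
Spreading Coronal from /ʃ/ overwrites each of those terminals with /ʃ/'s values, yielding exactly [ʒ].
[voice], a feature on which the two segments disagree outside Coronal, is unchanged — nothing dominating it spread, and Coronal is the minimal sufficient constituent.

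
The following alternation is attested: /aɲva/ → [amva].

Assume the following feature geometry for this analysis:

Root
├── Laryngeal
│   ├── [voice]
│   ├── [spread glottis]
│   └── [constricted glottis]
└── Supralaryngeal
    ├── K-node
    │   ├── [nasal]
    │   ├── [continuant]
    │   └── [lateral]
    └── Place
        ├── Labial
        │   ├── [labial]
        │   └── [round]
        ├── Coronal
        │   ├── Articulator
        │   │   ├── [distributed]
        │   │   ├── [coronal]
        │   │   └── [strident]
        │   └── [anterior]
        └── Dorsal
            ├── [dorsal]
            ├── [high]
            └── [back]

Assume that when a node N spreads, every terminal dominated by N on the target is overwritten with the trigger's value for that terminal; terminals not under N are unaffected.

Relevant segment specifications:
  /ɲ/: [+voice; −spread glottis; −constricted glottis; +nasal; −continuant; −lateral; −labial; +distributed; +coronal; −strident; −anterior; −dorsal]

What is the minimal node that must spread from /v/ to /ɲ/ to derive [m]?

Feature comparison: [labial], [round], [coronal], [anterior], [distributed], [strident] differ between /ɲ/ and [m]; the remaining terminals match.
These terminals are all dominated by Place, and no proper subconstituent of Place covers them all; Place is their lowest common ancestor.
Delinking /ɲ/'s Place and associating /v/'s Place gives precisely the feature bundle of [m].
Since [continuant], [nasal] are preserved even though /v/ disagrees there, no node above Place spread.

Place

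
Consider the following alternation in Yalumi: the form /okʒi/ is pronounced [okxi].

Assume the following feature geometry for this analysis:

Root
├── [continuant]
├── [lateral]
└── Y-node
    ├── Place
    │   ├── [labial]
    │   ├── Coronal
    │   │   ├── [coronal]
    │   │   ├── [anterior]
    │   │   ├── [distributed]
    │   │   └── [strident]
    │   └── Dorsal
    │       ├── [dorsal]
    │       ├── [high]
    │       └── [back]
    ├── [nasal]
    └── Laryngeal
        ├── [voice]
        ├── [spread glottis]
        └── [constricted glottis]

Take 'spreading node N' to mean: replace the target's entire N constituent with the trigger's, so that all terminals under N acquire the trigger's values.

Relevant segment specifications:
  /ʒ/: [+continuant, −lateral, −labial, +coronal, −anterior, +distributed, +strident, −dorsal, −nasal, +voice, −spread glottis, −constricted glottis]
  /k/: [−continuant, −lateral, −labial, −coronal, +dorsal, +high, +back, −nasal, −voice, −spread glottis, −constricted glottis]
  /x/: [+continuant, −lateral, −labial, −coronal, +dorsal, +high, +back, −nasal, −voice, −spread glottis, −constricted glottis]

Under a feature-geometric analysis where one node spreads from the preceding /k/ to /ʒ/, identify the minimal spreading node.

Comparing /ʒ/ with its surface form [x], the features that change are [voice], [coronal], [anterior], [distributed], [strident], [dorsal], [high], [back].
The smallest constituent containing every changed terminal is Y-node — each of its daughters lacks at least one of the affected features.
Spreading Y-node from /k/ overwrites each of those terminals with /k/'s values, yielding exactly [x].
Had Root spread, [continuant] would have taken /k/'s value; it stays as in /ʒ/, confirming the spreading constituent is exactly Y-node.

Y-node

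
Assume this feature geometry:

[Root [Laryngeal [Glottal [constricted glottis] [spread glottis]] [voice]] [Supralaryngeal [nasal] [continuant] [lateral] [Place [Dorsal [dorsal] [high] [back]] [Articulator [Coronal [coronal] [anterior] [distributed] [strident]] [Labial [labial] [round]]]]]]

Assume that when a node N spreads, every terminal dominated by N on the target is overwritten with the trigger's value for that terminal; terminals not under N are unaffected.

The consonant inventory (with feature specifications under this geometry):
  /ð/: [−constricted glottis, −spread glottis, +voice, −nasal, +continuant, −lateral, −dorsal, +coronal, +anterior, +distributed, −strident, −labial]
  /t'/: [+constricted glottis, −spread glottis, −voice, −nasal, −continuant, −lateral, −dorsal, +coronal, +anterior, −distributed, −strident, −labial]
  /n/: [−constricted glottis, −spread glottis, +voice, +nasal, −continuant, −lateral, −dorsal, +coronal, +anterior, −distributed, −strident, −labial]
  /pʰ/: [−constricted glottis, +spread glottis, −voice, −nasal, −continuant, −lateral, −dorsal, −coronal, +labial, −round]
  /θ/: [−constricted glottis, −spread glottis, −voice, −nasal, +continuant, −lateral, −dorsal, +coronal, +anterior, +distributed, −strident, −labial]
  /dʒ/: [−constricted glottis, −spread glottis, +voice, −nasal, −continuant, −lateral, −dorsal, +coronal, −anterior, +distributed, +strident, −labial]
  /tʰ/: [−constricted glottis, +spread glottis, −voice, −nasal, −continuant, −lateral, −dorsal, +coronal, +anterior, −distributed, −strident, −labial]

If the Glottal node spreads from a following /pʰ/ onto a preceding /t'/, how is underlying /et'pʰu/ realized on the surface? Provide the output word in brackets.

Terminals under Glottal in this geometry: [constricted glottis], [spread glottis].
The target acquires /pʰ/'s values for everything under Glottal — [−constricted glottis], [+spread glottis] — while keeping its own [voice], [nasal], [continuant], ….
The resulting bundle matches /tʰ/ in the inventory; substituting it for /t'/ gives [etʰpʰu].

[etʰpʰu]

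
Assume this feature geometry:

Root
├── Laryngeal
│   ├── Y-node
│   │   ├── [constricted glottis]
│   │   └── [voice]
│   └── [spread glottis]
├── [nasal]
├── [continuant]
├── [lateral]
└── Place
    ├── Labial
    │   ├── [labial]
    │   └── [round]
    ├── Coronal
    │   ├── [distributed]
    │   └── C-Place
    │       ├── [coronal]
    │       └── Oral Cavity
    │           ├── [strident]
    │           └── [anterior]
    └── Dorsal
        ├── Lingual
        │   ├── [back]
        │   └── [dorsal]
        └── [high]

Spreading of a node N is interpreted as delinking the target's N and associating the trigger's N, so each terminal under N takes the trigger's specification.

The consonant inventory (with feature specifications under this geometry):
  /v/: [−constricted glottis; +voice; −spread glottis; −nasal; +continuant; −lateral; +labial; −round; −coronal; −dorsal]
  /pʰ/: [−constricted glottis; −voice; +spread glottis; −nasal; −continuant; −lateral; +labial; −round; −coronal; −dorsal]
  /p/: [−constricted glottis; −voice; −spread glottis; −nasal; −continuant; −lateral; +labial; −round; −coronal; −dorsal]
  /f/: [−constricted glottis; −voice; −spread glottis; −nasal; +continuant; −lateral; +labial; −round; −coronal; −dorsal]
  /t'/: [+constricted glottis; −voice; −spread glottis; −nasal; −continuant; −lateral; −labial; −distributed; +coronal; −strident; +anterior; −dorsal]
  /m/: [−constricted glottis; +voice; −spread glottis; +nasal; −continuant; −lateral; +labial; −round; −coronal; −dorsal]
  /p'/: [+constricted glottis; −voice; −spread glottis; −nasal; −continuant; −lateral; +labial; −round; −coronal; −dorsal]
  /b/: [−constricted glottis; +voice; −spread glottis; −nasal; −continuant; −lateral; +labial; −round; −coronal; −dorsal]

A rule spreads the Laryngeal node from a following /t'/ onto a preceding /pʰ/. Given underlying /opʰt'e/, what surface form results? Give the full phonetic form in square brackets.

The Laryngeal node dominates the terminals [constricted glottis], [voice], [spread glottis].
The target acquires /t'/'s values for everything under Laryngeal — [+constricted glottis], [−voice], [−spread glottis] — while keeping its own [nasal], [continuant], [lateral], ….
The resulting bundle matches /p'/ in the inventory; substituting it for /pʰ/ gives [op't'e].

[op't'e]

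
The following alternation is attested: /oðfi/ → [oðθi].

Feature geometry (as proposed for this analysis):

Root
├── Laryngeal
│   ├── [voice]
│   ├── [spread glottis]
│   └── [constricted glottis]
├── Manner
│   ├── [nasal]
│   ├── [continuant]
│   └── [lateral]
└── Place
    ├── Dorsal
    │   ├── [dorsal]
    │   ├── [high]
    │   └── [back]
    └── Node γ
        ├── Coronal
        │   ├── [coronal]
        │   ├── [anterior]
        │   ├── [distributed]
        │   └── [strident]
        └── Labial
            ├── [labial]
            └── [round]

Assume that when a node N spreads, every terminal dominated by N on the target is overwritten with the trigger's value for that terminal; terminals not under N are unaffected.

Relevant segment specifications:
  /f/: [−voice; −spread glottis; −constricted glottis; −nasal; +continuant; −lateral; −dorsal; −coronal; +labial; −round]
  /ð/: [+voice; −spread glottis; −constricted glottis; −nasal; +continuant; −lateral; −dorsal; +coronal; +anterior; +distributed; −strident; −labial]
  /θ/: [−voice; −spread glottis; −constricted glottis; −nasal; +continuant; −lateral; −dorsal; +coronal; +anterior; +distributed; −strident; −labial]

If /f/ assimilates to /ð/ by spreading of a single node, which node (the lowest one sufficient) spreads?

Comparing /f/ with its surface form [θ], the features that change are [labial], [round], [coronal], [anterior], [distributed], [strident].
These terminals are all dominated by Node γ, and no proper subconstituent of Node γ covers them all; Node γ is their lowest common ancestor.
Spreading Node γ from /ð/ overwrites each of those terminals with /ð/'s values, yielding exactly [θ].
[voice], a feature on which the two segments disagree outside Node γ, is unchanged — nothing dominating it spread, and Node γ is the minimal sufficient constituent.

Node γ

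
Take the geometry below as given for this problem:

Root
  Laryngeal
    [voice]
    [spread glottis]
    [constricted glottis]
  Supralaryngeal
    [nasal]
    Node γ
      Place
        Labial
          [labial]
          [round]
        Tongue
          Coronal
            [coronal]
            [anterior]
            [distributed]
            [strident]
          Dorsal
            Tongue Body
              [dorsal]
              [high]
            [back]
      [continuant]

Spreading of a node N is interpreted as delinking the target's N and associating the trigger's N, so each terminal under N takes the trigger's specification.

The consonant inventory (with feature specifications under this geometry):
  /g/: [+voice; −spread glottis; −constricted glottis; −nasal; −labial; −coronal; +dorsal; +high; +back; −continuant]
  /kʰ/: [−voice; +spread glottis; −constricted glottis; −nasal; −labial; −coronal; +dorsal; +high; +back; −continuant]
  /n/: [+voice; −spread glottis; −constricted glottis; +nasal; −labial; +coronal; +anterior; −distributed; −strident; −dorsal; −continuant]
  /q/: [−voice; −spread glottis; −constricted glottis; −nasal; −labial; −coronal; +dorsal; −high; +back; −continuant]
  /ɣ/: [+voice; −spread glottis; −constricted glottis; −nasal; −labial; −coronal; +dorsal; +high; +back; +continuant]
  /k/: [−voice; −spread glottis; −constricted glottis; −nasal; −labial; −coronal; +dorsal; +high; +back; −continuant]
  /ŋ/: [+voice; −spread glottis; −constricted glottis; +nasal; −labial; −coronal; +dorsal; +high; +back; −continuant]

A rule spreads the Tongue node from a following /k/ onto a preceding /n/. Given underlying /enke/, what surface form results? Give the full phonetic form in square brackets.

The Tongue node dominates the terminals [coronal], [anterior], [distributed], [strident], [dorsal], [high], [back].
Spreading Tongue from /k/ onto /n/ replaces those values with /k/'s: [−coronal], [+dorsal], [+high], [+back]. Features outside Tongue ([voice], [spread glottis], [constricted glottis], …) stay as in /n/.
Among the inventory, only /ŋ/ has exactly this specification, giving the surface form [eŋke].

[eŋke]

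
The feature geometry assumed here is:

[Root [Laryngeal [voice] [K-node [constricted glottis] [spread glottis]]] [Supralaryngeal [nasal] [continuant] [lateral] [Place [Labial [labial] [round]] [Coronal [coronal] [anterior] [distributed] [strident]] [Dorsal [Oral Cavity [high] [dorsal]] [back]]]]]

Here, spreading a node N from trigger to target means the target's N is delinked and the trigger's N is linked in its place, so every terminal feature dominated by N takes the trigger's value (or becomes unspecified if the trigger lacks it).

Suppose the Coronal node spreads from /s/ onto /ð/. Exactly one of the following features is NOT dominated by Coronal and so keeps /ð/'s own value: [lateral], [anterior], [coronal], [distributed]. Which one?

[lateral]

The terminals dominated by Coronal are [coronal], [anterior], [distributed], [strident].
Of the listed options, [distributed], [coronal], [anterior] are among these and would be overwritten by spreading Coronal.
But [lateral] is a dependent of Supralaryngeal, outside Coronal; it is therefore untouched by the spreading.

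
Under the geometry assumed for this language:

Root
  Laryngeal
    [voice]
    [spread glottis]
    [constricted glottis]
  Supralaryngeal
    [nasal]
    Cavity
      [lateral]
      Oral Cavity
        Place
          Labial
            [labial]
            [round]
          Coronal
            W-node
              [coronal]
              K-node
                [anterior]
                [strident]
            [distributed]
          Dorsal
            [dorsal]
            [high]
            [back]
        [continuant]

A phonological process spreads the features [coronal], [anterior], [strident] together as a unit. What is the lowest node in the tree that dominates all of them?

W-node

[coronal] is immediately dominated by W-node.
[anterior] is immediately dominated by K-node.
[strident] is immediately dominated by K-node.
W-node is the lowest common ancestor — every listed feature sits under it, and no single subconstituent of W-node covers them all.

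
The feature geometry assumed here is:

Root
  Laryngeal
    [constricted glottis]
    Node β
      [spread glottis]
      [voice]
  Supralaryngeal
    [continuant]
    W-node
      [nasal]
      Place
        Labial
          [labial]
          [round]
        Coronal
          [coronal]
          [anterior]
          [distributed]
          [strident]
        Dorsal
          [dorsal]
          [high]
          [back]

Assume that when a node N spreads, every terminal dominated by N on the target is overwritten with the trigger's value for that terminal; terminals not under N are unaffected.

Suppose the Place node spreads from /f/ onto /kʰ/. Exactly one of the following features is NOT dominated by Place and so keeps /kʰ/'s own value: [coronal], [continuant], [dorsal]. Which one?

[continuant]

The terminals dominated by Place are [labial], [round], [coronal], [anterior], [distributed], [strident], [dorsal], [high], [back].
[coronal], [dorsal] all lie under Place, so they are overwritten when Place spreads.
[continuant] attaches under Supralaryngeal, not under Place, so /kʰ/ retains its own value for [continuant].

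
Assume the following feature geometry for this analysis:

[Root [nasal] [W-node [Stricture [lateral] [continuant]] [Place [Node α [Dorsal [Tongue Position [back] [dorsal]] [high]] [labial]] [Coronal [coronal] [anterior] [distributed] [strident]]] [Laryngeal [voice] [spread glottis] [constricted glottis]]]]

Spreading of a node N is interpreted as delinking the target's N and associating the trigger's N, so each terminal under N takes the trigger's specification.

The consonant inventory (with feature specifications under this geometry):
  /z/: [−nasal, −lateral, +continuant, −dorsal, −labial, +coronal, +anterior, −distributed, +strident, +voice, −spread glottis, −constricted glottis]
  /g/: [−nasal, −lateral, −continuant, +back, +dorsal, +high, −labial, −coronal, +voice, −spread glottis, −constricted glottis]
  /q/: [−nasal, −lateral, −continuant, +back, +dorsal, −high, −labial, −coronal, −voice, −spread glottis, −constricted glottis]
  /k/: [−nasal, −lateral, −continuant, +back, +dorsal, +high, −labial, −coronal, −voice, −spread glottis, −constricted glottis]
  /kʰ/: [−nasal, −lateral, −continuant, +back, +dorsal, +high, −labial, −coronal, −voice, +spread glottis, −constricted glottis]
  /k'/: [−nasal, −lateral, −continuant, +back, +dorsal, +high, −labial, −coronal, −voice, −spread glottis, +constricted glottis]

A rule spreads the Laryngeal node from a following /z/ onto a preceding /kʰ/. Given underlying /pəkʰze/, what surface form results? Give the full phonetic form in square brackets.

[pəgze]

The Laryngeal node dominates the terminals [voice], [spread glottis], [constricted glottis].
Spreading Laryngeal from /z/ onto /kʰ/ replaces those values with /z/'s: [+voice], [−spread glottis], [−constricted glottis]. Features outside Laryngeal ([nasal], [lateral], [continuant], …) stay as in /kʰ/.
This feature bundle is that of [g], so /pəkʰze/ surfaces as [pəgze].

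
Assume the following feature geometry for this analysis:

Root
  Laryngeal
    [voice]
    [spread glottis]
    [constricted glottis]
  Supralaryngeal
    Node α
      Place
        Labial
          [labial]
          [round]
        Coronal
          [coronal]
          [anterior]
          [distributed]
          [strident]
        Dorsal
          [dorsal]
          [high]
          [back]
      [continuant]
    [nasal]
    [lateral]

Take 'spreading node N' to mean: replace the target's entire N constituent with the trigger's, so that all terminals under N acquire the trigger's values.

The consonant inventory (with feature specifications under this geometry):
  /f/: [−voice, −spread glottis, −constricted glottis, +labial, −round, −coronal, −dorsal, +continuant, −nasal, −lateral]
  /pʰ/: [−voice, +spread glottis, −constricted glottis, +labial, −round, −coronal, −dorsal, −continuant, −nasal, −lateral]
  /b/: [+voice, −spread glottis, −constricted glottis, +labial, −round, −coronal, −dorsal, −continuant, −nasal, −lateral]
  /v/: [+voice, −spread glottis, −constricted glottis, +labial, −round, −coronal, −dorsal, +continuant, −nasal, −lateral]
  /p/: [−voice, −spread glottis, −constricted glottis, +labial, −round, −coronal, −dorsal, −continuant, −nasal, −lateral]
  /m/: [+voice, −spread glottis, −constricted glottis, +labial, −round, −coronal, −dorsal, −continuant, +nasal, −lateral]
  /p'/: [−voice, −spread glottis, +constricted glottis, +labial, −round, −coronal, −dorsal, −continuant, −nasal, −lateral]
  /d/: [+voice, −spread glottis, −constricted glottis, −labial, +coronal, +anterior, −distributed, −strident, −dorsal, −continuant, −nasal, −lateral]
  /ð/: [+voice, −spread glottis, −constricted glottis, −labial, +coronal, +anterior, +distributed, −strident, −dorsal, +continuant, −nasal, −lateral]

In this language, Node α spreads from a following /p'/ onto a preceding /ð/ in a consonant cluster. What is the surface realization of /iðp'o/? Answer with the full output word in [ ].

Node α immediately or transitively dominates [labial], [round], [coronal], [anterior], [distributed], [strident], [dorsal], [high], [back], [continuant].
Spreading Node α from /p'/ onto /ð/ replaces those values with /p'/'s: [+labial], [−round], [−coronal], [−dorsal], [−continuant]. Features outside Node α ([voice], [spread glottis], [constricted glottis], …) stay as in /ð/.
The resulting bundle matches /b/ in the inventory; substituting it for /ð/ gives [ibp'o].

[ibp'o]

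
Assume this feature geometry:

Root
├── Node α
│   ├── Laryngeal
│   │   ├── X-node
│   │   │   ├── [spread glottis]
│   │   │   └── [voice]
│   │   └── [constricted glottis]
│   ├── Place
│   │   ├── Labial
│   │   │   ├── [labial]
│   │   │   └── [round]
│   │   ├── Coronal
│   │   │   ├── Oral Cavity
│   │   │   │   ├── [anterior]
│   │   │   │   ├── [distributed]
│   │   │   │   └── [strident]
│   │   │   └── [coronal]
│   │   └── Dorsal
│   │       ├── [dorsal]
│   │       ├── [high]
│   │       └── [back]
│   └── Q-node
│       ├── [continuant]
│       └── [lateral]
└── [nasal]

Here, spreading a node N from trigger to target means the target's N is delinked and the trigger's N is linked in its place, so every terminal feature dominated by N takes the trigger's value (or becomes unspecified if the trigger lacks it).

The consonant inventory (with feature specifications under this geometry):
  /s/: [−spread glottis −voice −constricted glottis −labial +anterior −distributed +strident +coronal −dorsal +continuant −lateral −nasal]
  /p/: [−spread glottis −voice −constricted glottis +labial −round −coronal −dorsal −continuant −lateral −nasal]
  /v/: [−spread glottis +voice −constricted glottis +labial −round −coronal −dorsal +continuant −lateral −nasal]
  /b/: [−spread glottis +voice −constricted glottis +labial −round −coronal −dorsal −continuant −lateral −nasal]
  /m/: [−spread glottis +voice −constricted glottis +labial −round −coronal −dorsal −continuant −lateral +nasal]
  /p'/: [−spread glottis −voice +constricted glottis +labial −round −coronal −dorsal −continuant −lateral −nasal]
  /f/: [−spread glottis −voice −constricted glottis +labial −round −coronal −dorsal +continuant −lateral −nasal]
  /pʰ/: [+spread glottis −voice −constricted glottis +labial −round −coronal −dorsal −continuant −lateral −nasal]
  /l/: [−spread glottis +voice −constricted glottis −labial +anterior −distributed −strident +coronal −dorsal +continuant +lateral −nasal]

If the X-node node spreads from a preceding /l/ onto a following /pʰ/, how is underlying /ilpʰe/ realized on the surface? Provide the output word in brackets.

X-node immediately or transitively dominates [spread glottis], [voice].
Spreading X-node from /l/ onto /pʰ/ replaces those values with /l/'s: [−spread glottis], [+voice]. Features outside X-node ([constricted glottis], [labial], [round], …) stay as in /pʰ/.
This feature bundle is that of [b], so /ilpʰe/ surfaces as [ilbe].

[ilbe]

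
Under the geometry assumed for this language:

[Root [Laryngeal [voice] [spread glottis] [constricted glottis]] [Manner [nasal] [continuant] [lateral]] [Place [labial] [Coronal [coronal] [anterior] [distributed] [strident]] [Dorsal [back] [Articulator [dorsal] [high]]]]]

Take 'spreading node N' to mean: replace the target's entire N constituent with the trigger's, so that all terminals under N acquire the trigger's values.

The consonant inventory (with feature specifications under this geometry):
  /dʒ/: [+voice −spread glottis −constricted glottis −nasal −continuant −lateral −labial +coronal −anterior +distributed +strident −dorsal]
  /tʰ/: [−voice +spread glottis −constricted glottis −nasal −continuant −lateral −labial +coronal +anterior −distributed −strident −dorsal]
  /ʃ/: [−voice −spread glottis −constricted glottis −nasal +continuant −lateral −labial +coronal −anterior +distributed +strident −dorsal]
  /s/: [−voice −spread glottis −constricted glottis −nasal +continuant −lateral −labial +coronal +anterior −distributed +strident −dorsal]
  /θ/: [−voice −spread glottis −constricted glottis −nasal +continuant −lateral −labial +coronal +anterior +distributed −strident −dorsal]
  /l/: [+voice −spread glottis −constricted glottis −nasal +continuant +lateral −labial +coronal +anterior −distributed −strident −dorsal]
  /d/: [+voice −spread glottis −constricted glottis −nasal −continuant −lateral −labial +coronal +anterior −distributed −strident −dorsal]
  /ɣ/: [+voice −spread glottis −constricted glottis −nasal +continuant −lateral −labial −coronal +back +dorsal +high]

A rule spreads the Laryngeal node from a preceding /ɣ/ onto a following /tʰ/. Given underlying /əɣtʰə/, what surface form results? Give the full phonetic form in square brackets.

[əɣdə]

Laryngeal immediately or transitively dominates [voice], [spread glottis], [constricted glottis].
Spreading Laryngeal from /ɣ/ onto /tʰ/ replaces those values with /ɣ/'s: [+voice], [−spread glottis], [−constricted glottis]. Features outside Laryngeal ([nasal], [continuant], [lateral], …) stay as in /tʰ/.
Among the inventory, only /d/ has exactly this specification, giving the surface form [əɣdə].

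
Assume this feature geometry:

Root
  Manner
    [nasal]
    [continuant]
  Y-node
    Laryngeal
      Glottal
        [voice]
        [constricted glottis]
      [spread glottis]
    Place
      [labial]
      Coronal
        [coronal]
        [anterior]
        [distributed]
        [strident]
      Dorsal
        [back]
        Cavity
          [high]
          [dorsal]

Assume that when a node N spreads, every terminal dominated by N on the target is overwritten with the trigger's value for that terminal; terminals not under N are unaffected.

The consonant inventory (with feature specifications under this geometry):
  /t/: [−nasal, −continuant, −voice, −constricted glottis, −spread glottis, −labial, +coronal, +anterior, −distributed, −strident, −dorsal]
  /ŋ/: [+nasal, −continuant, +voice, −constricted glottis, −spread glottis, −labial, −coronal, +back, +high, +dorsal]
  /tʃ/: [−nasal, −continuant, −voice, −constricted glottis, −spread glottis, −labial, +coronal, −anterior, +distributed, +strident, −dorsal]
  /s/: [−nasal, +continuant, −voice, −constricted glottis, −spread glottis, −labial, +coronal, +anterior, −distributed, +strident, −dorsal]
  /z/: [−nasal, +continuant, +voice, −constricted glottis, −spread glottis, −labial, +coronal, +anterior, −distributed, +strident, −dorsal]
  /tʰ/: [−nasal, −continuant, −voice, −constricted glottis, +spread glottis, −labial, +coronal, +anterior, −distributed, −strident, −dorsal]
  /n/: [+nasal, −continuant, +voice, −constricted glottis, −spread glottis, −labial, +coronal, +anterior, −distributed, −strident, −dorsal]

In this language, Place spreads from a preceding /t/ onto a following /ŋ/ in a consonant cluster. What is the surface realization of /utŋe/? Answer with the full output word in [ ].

[utne]

Place immediately or transitively dominates [labial], [coronal], [anterior], [distributed], [strident], [back], [high], [dorsal].
After delinking /ŋ/'s Place and linking /t/'s, the affected terminals become [−labial], [+coronal], [+anterior], [−distributed], [−strident], [−dorsal]; [nasal], [continuant], [voice], … (outside Place) are retained from /ŋ/.
This feature bundle is that of [n], so /utŋe/ surfaces as [utne].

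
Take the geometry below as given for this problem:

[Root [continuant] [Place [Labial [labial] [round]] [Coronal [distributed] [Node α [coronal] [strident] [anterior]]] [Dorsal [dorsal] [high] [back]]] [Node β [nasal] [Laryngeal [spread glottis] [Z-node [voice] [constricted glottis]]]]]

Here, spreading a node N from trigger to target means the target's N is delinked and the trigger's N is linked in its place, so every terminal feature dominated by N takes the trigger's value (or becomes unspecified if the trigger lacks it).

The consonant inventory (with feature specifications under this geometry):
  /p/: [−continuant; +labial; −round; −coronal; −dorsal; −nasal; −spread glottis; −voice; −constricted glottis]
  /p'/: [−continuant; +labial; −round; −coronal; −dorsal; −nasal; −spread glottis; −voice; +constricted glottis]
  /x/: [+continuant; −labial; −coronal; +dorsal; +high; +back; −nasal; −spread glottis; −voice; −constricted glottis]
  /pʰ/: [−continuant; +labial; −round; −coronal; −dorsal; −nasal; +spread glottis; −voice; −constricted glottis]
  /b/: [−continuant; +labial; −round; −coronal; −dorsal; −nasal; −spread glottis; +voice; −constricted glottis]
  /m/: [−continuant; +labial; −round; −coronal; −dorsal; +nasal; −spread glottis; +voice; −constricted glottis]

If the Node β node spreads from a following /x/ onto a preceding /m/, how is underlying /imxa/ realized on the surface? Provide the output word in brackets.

[ipxa]

The Node β node dominates the terminals [nasal], [spread glottis], [voice], [constricted glottis].
After delinking /m/'s Node β and linking /x/'s, the affected terminals become [−nasal], [−spread glottis], [−voice], [−constricted glottis]; [continuant], [labial], [round], … (outside Node β) are retained from /m/.
The resulting bundle matches /p/ in the inventory; substituting it for /m/ gives [ipxa].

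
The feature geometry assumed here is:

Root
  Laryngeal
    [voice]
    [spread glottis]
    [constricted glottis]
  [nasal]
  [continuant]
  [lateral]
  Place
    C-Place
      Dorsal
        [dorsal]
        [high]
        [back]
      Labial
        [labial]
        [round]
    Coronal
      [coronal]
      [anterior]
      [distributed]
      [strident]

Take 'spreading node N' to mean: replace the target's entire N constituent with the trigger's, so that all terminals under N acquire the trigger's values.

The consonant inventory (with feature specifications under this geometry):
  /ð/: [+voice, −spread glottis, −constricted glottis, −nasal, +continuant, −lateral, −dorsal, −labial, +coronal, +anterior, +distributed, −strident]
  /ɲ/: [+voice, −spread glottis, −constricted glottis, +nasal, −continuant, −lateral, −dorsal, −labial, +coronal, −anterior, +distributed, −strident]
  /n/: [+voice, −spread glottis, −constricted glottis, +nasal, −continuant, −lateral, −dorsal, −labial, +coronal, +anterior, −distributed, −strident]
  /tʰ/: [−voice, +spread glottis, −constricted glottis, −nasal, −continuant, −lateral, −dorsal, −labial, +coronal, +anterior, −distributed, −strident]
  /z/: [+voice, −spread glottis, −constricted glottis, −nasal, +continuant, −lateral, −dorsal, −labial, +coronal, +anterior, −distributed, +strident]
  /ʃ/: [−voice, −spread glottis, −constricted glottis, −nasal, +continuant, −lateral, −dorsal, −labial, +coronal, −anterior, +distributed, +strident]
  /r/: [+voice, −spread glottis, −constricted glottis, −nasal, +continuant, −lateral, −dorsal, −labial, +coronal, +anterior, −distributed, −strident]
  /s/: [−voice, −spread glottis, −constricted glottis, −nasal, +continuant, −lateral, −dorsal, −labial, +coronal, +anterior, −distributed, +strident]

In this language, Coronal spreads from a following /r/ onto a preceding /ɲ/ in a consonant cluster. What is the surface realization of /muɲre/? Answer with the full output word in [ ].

Coronal immediately or transitively dominates [coronal], [anterior], [distributed], [strident].
The target acquires /r/'s values for everything under Coronal — [+coronal], [+anterior], [−distributed], [−strident] — while keeping its own [voice], [spread glottis], [constricted glottis], ….
The resulting bundle matches /n/ in the inventory; substituting it for /ɲ/ gives [munre].

[munre]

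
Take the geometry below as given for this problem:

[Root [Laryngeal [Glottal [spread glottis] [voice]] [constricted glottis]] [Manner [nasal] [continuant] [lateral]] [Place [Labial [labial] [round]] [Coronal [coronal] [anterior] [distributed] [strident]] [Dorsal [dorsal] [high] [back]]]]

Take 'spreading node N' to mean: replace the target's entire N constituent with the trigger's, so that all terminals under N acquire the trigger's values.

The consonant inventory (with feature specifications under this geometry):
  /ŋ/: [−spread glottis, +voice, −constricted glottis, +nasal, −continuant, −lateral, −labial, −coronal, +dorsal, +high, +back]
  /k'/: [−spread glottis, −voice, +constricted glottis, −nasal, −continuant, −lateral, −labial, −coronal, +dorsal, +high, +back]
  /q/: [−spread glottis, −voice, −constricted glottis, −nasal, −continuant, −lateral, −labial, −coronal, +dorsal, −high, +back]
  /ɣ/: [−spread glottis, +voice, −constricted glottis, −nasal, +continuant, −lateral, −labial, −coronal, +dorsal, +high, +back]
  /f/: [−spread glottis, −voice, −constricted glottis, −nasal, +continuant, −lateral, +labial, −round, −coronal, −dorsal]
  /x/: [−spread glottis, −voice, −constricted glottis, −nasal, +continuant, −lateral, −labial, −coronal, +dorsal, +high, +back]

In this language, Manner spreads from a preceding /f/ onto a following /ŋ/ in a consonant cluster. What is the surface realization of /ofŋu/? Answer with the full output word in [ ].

[ofɣu]

The Manner node dominates the terminals [nasal], [continuant], [lateral].
The target acquires /f/'s values for everything under Manner — [−nasal], [+continuant], [−lateral] — while keeping its own [spread glottis], [voice], [constricted glottis], ….
Among the inventory, only /ɣ/ has exactly this specification, giving the surface form [ofɣu].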